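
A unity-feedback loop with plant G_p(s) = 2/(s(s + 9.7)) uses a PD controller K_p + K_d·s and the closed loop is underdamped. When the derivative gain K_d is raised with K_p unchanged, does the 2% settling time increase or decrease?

decrease

Characteristic equation s² + (9.7 + 2K_d)s + 2K_p = 0: raising K_d increases ζω_n = (9.7+2K_d)/2 while the loop stays underdamped, so T_s ≈ 4/(ζω_n) decreases.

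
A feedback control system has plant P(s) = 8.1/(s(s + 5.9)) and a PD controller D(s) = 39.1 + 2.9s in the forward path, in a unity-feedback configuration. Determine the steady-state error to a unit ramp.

The loop has one pole at the origin (type 1). Velocity error constant K_v = lim_{s→0} s·D(s)P(s) = 39.1·8.1/5.9 = 53.68.
Steady-state error to a unit ramp: e_ss = 1/K_v = 0.0186.

0.0186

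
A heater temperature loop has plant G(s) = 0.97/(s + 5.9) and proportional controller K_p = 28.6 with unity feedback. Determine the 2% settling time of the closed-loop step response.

Closed-loop transfer function: T(s) = K_p·G(s)/(1 + K_p·G(s)) = 27.74/(s + 5.9 + 27.74) = 27.74/(s + 33.64).
Time constant τ = 1/33.64 = 0.02972 s, so the 2% settling time is about 4τ = 0.119 s.

T_s ≈ 0.119 s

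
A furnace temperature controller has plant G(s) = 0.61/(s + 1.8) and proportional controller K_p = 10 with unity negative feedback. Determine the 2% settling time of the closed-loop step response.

Closed-loop transfer function: T(s) = K_p·G(s)/(1 + K_p·G(s)) = 6.1/(s + 1.8 + 6.1) = 6.1/(s + 7.9).
Time constant τ = 1/7.9 = 0.1266 s, so the 2% settling time is about 4τ = 0.506 s.

T_s ≈ 0.506 s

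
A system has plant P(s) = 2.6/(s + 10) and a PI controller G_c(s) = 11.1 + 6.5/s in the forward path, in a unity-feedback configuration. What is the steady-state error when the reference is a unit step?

0

The open loop G_c(s)P(s) has a pole at the origin (type 1), so the static position error constant is infinite and e_ss = 1/(1+∞) = 0.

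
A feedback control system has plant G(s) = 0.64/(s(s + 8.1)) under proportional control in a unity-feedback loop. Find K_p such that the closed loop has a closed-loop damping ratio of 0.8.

K_p = 40

Closed-loop characteristic equation: s² + 8.1s + K_p·0.64 = 0.
So ω_n = √(0.64K_p) and 2ζω_n = 8.1, giving ζ = 8.1/(2√(0.64K_p)).
Setting ζ = 0.8: √(0.64K_p) = 8.1/(2·0.8) = 5.062, so K_p = 25.63/0.64 = 40.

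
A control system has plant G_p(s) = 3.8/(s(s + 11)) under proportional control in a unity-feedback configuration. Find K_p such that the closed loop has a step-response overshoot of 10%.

K_p = 22.8

From %OS = 100·exp(−πζ/√(1−ζ²)) = 10%, ζ = −ln(0.1)/√(π²+ln²(0.1)) = 0.5912.
Characteristic equation s² + 11s + 3.8K_p = 0 gives ζ = 11/(2√(3.8K_p)).
Setting ζ = 0.5912: √(3.8K_p) = 11/(2·0.5912) = 9.304, so K_p = 86.56/3.8 = 22.8.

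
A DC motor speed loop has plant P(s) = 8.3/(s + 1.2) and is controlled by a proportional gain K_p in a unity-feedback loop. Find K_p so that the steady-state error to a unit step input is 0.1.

K_p = 1.3

The loop is type 0, so e_ss(step) = 1/(1 + K_pos) with K_pos = K_p·P(0).
P(0) = 6.917. Require 1/(1 + K_p·6.917) = 0.1, so 1 + 6.917·K_p = 10.
K_p = (10 − 1)/6.917 = 1.3.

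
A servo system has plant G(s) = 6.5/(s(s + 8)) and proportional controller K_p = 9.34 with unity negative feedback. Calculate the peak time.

The closed-loop denominator s² + 8s + 60.71 gives ω_n = √60.71 = 7.792 and ζ = 8/(2ω_n) = 0.5134.
Damped frequency ω_d = ω_n√(1−ζ²) = 6.687 rad/s, so peak time T_p = π/ω_d = 0.47 s.

T_p = 0.47 s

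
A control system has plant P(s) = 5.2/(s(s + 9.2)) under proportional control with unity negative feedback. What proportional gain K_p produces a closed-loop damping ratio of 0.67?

K_p = 9.06

Closed-loop characteristic equation: s² + 9.2s + K_p·5.2 = 0.
So ω_n = √(5.2K_p) and 2ζω_n = 9.2, giving ζ = 9.2/(2√(5.2K_p)).
Setting ζ = 0.67: √(5.2K_p) = 9.2/(2·0.67) = 6.866, so K_p = 47.14/5.2 = 9.06.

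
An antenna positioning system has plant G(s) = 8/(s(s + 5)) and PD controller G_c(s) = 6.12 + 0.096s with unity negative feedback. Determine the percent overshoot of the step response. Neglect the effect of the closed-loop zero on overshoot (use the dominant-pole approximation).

24.1%

Forward path: (6.12 + 0.096s)·8/(s(s+5)). The closed-loop characteristic equation is s² + (5 + 8·0.096)s + 8·6.12 = 0.
That is s² + 5.768s + 48.96 = 0, so ω_n = 6.997 rad/s and ζ = 5.768/(2·6.997) = 0.4122.
%OS = 100·exp(−πζ/√(1−ζ²)) = 24.1%.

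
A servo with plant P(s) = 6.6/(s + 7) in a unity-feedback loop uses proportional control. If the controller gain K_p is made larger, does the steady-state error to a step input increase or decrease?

The position error constant K_pos = K_p·P(0) grows with K_p, and e_ss = 1/(1+K_pos) falls.

decrease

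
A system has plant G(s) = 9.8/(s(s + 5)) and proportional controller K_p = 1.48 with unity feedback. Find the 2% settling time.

The closed-loop denominator s² + 5s + 14.5 gives ω_n = √14.5 = 3.808 and ζ = 5/(2ω_n) = 0.6564.
2% settling time T_s ≈ 4/(ζω_n) = 4/2.5 = 1.6 s.

T_s ≈ 1.6 s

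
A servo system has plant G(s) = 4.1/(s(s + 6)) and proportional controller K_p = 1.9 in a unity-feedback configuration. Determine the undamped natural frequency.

ω_n = 2.79 rad/s

The closed-loop denominator is s(s+6) + 1.9·4.1 = s² + 6s + 7.79.
So ω_n² = 7.79 ⇒ ω_n = 2.791 rad/s, and ζ = 6/(2ω_n) = 1.07.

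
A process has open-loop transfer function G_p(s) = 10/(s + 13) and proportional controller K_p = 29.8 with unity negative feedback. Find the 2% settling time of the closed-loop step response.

T_s ≈ 0.0129 s

Closed-loop transfer function: T(s) = K_p·G_p(s)/(1 + K_p·G_p(s)) = 298/(s + 13 + 298) = 298/(s + 311).
Time constant τ = 1/311 = 0.003215 s, so the 2% settling time is about 4τ = 0.0129 s.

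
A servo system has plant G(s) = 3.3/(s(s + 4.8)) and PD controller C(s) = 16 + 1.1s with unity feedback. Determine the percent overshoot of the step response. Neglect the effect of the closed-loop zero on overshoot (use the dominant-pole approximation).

Forward path: (16 + 1.1s)·3.3/(s(s+4.8)). The closed-loop characteristic equation is s² + (4.8 + 3.3·1.1)s + 3.3·16 = 0.
That is s² + 8.43s + 52.8 = 0, so ω_n = 7.266 rad/s and ζ = 8.43/(2·7.266) = 0.5801.
%OS = 100·exp(−πζ/√(1−ζ²)) = 10.7%.

10.7%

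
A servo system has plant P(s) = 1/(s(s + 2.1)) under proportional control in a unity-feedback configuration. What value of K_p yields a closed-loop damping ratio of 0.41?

Closed-loop characteristic equation: s² + 2.1s + K_p·1 = 0.
So ω_n = √(1K_p) and 2ζω_n = 2.1, giving ζ = 2.1/(2√(1K_p)).
Setting ζ = 0.41: √(1K_p) = 2.1/(2·0.41) = 2.561, so K_p = 6.559/1 = 6.56.

K_p = 6.56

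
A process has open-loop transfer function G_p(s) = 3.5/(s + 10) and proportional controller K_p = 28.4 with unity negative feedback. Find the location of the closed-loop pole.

s = -109.4

Closed-loop transfer function: T(s) = K_p·G_p(s)/(1 + K_p·G_p(s)) = 99.4/(s + 10 + 99.4) = 99.4/(s + 109.4).
The closed-loop pole is at s = −109.4.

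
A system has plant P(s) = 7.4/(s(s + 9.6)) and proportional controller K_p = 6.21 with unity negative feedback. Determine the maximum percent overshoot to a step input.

4.28%

From 1 + K_pP(s) = 0: s² + 9.6s + 45.95 = 0 ⇒ ω_n = 6.779, ζ = 0.7081.
%OS = 100·exp(−πζ/√(1−ζ²)) = 100·exp(−π·0.7081/√0.4986) = 4.28%.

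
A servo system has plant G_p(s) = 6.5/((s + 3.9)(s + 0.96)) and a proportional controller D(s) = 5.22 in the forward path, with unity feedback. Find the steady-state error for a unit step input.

0.0994

The loop is type 0. Static position error constant K_pos = D(0)·G_p(0) = 5.22·1.736 = 9.062.
Steady-state error to a unit step: e_ss = 1/(1+K_pos) = 1/10.06 = 0.0994.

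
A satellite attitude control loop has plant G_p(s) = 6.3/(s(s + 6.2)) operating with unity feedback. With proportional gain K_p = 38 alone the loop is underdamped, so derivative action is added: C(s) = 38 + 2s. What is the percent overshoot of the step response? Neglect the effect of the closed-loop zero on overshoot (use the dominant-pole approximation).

Forward path: (38 + 2s)·6.3/(s(s+6.2)). The closed-loop characteristic equation is s² + (6.2 + 6.3·2)s + 6.3·38 = 0.
That is s² + 18.8s + 239.4 = 0, so ω_n = 15.47 rad/s and ζ = 18.8/(2·15.47) = 0.6075.
%OS = 100·exp(−πζ/√(1−ζ²)) = 9.05%.

9.05%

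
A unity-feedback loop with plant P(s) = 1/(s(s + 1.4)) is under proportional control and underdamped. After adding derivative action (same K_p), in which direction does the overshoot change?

With PD the characteristic equation becomes s² + (a + K·K_d)s + K·K_p = 0; the damping term grows, ζ rises, overshoot falls.

decrease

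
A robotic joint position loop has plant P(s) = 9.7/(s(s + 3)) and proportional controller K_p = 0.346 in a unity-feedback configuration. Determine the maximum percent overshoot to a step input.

1.13%

The closed-loop denominator s² + 3s + 3.356 gives ω_n = √3.356 = 1.832 and ζ = 3/(2ω_n) = 0.8188.
%OS = 100·exp(−πζ/√(1−ζ²)) = 100·exp(−π·0.8188/√0.3296) = 1.13%.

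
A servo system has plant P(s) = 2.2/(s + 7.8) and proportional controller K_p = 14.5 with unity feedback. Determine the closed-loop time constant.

Closed-loop transfer function: T(s) = K_p·P(s)/(1 + K_p·P(s)) = 31.9/(s + 7.8 + 31.9) = 31.9/(s + 39.7).
Time constant τ = 1/39.7 = 0.0252 s.

τ = 0.0252 s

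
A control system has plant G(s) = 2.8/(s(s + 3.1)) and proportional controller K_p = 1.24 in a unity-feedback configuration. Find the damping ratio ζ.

The closed-loop denominator is s(s+3.1) + 1.24·2.8 = s² + 3.1s + 3.472.
Matching s² + 2ζω_n s + ω_n²: ω_n = √3.472 = 1.863 rad/s and 2ζω_n = 3.1, so ζ = 3.1/(2·1.863) = 0.832.

ζ = 0.832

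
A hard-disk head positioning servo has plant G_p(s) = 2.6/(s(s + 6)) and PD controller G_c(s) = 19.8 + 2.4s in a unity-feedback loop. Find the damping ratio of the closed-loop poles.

ζ = 0.853

Forward path: (19.8 + 2.4s)·2.6/(s(s+6)). The closed-loop characteristic equation is s² + (6 + 2.6·2.4)s + 2.6·19.8 = 0.
That is s² + 12.24s + 51.48 = 0, so ω_n = 7.175 rad/s and ζ = 12.24/(2·7.175) = 0.853.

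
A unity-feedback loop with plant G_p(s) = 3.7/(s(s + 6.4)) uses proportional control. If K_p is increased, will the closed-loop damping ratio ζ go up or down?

ζ = 6.4/(2√(3.7K_p)); increasing K_p raises the denominator, so ζ falls.

decrease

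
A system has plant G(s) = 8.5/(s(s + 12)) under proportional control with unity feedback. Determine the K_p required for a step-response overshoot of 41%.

K_p = 56.8

From %OS = 100·exp(−πζ/√(1−ζ²)) = 41%, ζ = −ln(0.41)/√(π²+ln²(0.41)) = 0.273.
Characteristic equation s² + 12s + 8.5K_p = 0 gives ζ = 12/(2√(8.5K_p)).
Setting ζ = 0.273: √(8.5K_p) = 12/(2·0.273) = 21.98, so K_p = 483/8.5 = 56.8.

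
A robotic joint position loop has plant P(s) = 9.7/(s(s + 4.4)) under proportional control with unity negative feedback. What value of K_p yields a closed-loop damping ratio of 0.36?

K_p = 3.85

Closed-loop characteristic equation: s² + 4.4s + K_p·9.7 = 0.
So ω_n = √(9.7K_p) and 2ζω_n = 4.4, giving ζ = 4.4/(2√(9.7K_p)).
Setting ζ = 0.36: √(9.7K_p) = 4.4/(2·0.36) = 6.111, so K_p = 37.35/9.7 = 3.85.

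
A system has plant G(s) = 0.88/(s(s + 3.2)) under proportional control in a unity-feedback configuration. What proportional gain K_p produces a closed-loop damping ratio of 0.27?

K_p = 39.9

Closed-loop characteristic equation: s² + 3.2s + K_p·0.88 = 0.
So ω_n = √(0.88K_p) and 2ζω_n = 3.2, giving ζ = 3.2/(2√(0.88K_p)).
Setting ζ = 0.27: √(0.88K_p) = 3.2/(2·0.27) = 5.926, so K_p = 35.12/0.88 = 39.9.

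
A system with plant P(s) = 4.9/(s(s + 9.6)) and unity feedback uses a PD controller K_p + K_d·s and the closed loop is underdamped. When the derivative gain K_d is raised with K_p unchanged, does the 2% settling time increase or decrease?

decrease

Characteristic equation s² + (9.6 + 4.9K_d)s + 4.9K_p = 0: raising K_d increases ζω_n = (9.6+4.9K_d)/2 while the loop stays underdamped, so T_s ≈ 4/(ζω_n) decreases.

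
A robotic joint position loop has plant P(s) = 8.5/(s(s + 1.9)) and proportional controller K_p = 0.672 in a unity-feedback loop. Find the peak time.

From 1 + K_pP(s) = 0: s² + 1.9s + 5.712 = 0 ⇒ ω_n = 2.39, ζ = 0.3975.
Damped frequency ω_d = ω_n√(1−ζ²) = 2.193 rad/s, so peak time T_p = π/ω_d = 1.43 s.

T_p = 1.43 s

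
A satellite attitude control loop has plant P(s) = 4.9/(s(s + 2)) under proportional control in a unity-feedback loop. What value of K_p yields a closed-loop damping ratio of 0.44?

K_p = 1.05

Closed-loop characteristic equation: s² + 2s + K_p·4.9 = 0.
So ω_n = √(4.9K_p) and 2ζω_n = 2, giving ζ = 2/(2√(4.9K_p)).
Setting ζ = 0.44: √(4.9K_p) = 2/(2·0.44) = 2.273, so K_p = 5.165/4.9 = 1.05.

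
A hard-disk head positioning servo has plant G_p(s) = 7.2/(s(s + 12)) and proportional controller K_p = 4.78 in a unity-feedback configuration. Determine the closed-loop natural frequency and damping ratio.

ω_n = 5.87 rad/s, ζ = 1.02

1 + K_p·G_p(s) = 0 gives s² + 12s + 34.42 = 0.
So ω_n² = 34.42 ⇒ ω_n = 5.867 rad/s, and ζ = 12/(2ω_n) = 1.02.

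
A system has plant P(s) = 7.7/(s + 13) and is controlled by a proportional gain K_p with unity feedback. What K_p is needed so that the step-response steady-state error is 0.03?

K_p = 54.6

The loop is type 0, so e_ss(step) = 1/(1 + K_pos) with K_pos = K_p·P(0).
P(0) = 0.5923. Require 1/(1 + K_p·0.5923) = 0.03, so 1 + 0.5923·K_p = 33.33.
K_p = (33.33 − 1)/0.5923 = 54.6.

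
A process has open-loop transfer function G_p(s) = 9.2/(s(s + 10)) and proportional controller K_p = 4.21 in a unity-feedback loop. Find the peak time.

From 1 + K_pG_p(s) = 0: s² + 10s + 38.73 = 0 ⇒ ω_n = 6.224, ζ = 0.8034.
Damped frequency ω_d = ω_n√(1−ζ²) = 3.706 rad/s, so peak time T_p = π/ω_d = 0.848 s.

T_p = 0.848 s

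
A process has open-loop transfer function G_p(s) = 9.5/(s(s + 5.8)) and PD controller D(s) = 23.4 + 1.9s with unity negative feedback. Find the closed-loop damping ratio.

Forward path: (23.4 + 1.9s)·9.5/(s(s+5.8)). The closed-loop characteristic equation is s² + (5.8 + 9.5·1.9)s + 9.5·23.4 = 0.
That is s² + 23.85s + 222.3 = 0, so ω_n = 14.91 rad/s and ζ = 23.85/(2·14.91) = 0.7998.

ζ = 0.8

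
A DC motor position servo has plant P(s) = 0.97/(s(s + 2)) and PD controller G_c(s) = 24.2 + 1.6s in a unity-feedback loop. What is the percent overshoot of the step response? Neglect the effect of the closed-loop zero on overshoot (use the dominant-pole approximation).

29%

Forward path: (24.2 + 1.6s)·0.97/(s(s+2)). The closed-loop characteristic equation is s² + (2 + 0.97·1.6)s + 0.97·24.2 = 0.
That is s² + 3.552s + 23.47 = 0, so ω_n = 4.845 rad/s and ζ = 3.552/(2·4.845) = 0.3666.
%OS = 100·exp(−πζ/√(1−ζ²)) = 29%.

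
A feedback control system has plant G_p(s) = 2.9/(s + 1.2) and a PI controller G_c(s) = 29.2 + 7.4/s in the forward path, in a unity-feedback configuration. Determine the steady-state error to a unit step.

0

The open loop G_c(s)G_p(s) has a pole at the origin (type 1), so the static position error constant is infinite and e_ss = 1/(1+∞) = 0.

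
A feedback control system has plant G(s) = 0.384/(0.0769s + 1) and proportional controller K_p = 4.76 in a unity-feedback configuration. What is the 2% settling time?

Closed loop: T(s) = K_p·G/(1+K_p·G) = 1.828/(0.0769s + 1 + 1.828), with pole at s = −(1 + 1.828)/0.0769 = −36.77.
τ = 1/36.77 = 0.02719 s, so 2% settling time ≈ 4τ = 0.109 s.

T_s ≈ 0.109 s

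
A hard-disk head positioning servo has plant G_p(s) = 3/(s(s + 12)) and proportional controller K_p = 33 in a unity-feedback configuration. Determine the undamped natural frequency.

1 + K_p·G_p(s) = 0 gives s² + 12s + 99 = 0.
Matching s² + 2ζω_n s + ω_n²: ω_n = √99 = 9.95 rad/s and 2ζω_n = 12, so ζ = 12/(2·9.95) = 0.603.

ω_n = 9.95 rad/s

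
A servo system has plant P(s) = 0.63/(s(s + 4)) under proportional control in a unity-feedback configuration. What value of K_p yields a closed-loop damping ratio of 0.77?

Closed-loop characteristic equation: s² + 4s + K_p·0.63 = 0.
So ω_n = √(0.63K_p) and 2ζω_n = 4, giving ζ = 4/(2√(0.63K_p)).
Setting ζ = 0.77: √(0.63K_p) = 4/(2·0.77) = 2.597, so K_p = 6.747/0.63 = 10.7.

K_p = 10.7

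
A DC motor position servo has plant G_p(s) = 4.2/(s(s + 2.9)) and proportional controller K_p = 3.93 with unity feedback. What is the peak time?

T_p = 0.828 s

From 1 + K_pG_p(s) = 0: s² + 2.9s + 16.51 = 0 ⇒ ω_n = 4.063, ζ = 0.3569.
Damped frequency ω_d = ω_n√(1−ζ²) = 3.795 rad/s, so peak time T_p = π/ω_d = 0.828 s.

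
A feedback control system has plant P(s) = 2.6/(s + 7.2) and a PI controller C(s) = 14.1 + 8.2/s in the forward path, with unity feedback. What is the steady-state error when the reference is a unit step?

The open loop C(s)P(s) has a pole at the origin (type 1), so the static position error constant is infinite and e_ss = 1/(1+∞) = 0.

0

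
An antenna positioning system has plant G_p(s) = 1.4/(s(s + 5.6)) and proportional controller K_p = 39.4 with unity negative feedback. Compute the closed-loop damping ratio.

ζ = 0.377

1 + K_p·G_p(s) = 0 gives s² + 5.6s + 55.16 = 0.
Matching s² + 2ζω_n s + ω_n²: ω_n = √55.16 = 7.427 rad/s and 2ζω_n = 5.6, so ζ = 5.6/(2·7.427) = 0.377.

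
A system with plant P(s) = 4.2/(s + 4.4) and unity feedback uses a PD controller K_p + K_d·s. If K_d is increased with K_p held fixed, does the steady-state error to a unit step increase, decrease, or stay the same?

unchanged

At s = 0 the derivative term contributes nothing: C(0) = K_p regardless of K_d, so K_pos = K_p·P(0) and e_ss are unchanged.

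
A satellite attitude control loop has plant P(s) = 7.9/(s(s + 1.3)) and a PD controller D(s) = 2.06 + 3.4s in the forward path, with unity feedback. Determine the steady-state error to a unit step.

The open loop D(s)P(s) has a pole at the origin (type 1), so the static position error constant is infinite and e_ss = 1/(1+∞) = 0.

0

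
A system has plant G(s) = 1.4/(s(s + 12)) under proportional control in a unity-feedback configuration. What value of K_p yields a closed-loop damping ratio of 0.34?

K_p = 222

Closed-loop characteristic equation: s² + 12s + K_p·1.4 = 0.
So ω_n = √(1.4K_p) and 2ζω_n = 12, giving ζ = 12/(2√(1.4K_p)).
Setting ζ = 0.34: √(1.4K_p) = 12/(2·0.34) = 17.65, so K_p = 311.4/1.4 = 222.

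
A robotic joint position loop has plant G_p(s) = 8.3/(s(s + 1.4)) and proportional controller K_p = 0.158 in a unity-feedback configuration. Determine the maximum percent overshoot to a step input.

Closed-loop characteristic equation: s² + 1.4s + 1.311 = 0, so ω_n = 1.145 rad/s and ζ = 1.4/(2·1.145) = 0.6113.
%OS = 100·exp(−πζ/√(1−ζ²)) = 100·exp(−π·0.6113/√0.6264) = 8.84%.

8.84%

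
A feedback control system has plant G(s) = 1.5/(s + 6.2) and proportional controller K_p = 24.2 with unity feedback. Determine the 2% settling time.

T_s ≈ 0.0941 s

Closed-loop transfer function: T(s) = K_p·G(s)/(1 + K_p·G(s)) = 36.3/(s + 6.2 + 36.3) = 36.3/(s + 42.5).
Time constant τ = 1/42.5 = 0.02353 s, so the 2% settling time is about 4τ = 0.0941 s.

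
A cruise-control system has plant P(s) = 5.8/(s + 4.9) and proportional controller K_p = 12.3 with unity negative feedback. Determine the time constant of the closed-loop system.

Closed-loop transfer function: T(s) = K_p·P(s)/(1 + K_p·P(s)) = 71.34/(s + 4.9 + 71.34) = 71.34/(s + 76.24).
Time constant τ = 1/76.24 = 0.0131 s.

τ = 0.0131 s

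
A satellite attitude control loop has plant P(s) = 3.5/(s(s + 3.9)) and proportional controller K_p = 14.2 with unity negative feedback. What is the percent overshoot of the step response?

Closed-loop characteristic equation: s² + 3.9s + 49.7 = 0, so ω_n = 7.05 rad/s and ζ = 3.9/(2·7.05) = 0.2766.
%OS = 100·exp(−πζ/√(1−ζ²)) = 100·exp(−π·0.2766/√0.9235) = 40.5%.

40.5%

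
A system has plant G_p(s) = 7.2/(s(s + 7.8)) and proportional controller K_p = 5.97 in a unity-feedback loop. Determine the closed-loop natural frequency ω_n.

ω_n = 6.56 rad/s

The closed-loop denominator is s(s+7.8) + 5.97·7.2 = s² + 7.8s + 42.98.
So ω_n² = 42.98 ⇒ ω_n = 6.556 rad/s, and ζ = 7.8/(2ω_n) = 0.595.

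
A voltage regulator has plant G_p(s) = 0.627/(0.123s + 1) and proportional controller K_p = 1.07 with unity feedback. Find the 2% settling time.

Closed loop: T(s) = K_p·G_p/(1+K_p·G_p) = 0.6709/(0.123s + 1 + 0.6709), with pole at s = −(1 + 0.6709)/0.123 = −13.58.
τ = 1/13.58 = 0.07361 s, so 2% settling time ≈ 4τ = 0.294 s.

T_s ≈ 0.294 s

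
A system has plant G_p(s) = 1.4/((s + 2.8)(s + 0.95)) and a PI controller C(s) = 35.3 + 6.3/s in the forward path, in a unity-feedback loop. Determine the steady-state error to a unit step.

The open loop C(s)G_p(s) has a pole at the origin (type 1), so the static position error constant is infinite and e_ss = 1/(1+∞) = 0.

0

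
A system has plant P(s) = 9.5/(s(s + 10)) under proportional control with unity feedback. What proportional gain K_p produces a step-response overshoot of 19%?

From %OS = 100·exp(−πζ/√(1−ζ²)) = 19%, ζ = −ln(0.19)/√(π²+ln²(0.19)) = 0.4673.
Characteristic equation s² + 10s + 9.5K_p = 0 gives ζ = 10/(2√(9.5K_p)).
Setting ζ = 0.4673: √(9.5K_p) = 10/(2·0.4673) = 10.7, so K_p = 114.5/9.5 = 12.

K_p = 12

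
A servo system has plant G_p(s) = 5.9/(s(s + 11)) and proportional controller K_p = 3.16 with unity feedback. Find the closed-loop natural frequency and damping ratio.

ω_n = 4.32 rad/s, ζ = 1.27

The closed-loop denominator is s(s+11) + 3.16·5.9 = s² + 11s + 18.64.
Matching s² + 2ζω_n s + ω_n²: ω_n = √18.64 = 4.318 rad/s and 2ζω_n = 11, so ζ = 11/(2·4.318) = 1.27.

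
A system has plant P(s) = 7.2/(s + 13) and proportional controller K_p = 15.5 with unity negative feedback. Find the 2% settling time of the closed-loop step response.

T_s ≈ 0.0321 s

Closed-loop transfer function: T(s) = K_p·P(s)/(1 + K_p·P(s)) = 111.6/(s + 13 + 111.6) = 111.6/(s + 124.6).
Time constant τ = 1/124.6 = 0.008026 s, so the 2% settling time is about 4τ = 0.0321 s.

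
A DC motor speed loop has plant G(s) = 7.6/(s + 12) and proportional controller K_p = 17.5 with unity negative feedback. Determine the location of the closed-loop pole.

Closed-loop transfer function: T(s) = K_p·G(s)/(1 + K_p·G(s)) = 133/(s + 12 + 133) = 133/(s + 145).
The closed-loop pole is at s = −145.

s = -145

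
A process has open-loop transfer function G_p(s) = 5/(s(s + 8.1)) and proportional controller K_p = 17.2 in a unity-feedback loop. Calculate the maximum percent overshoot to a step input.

21.8%

From 1 + K_pG_p(s) = 0: s² + 8.1s + 86 = 0 ⇒ ω_n = 9.274, ζ = 0.4367.
%OS = 100·exp(−πζ/√(1−ζ²)) = 100·exp(−π·0.4367/√0.8093) = 21.8%.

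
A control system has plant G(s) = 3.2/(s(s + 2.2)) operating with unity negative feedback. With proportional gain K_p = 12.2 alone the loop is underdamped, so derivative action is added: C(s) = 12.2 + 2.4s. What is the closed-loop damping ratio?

Forward path: (12.2 + 2.4s)·3.2/(s(s+2.2)). The closed-loop characteristic equation is s² + (2.2 + 3.2·2.4)s + 3.2·12.2 = 0.
That is s² + 9.88s + 39.04 = 0, so ω_n = 6.248 rad/s and ζ = 9.88/(2·6.248) = 0.7906.

ζ = 0.791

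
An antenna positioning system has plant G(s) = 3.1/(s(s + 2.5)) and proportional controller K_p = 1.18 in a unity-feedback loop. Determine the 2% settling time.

T_s ≈ 3.2 s

Closed-loop characteristic equation: s² + 2.5s + 3.658 = 0, so ω_n = 1.913 rad/s and ζ = 2.5/(2·1.913) = 0.6536.
2% settling time T_s ≈ 4/(ζω_n) = 4/1.25 = 3.2 s.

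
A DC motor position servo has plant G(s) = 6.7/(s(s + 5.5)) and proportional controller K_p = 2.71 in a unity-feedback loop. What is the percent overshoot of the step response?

7.04%

Closed-loop characteristic equation: s² + 5.5s + 18.16 = 0, so ω_n = 4.261 rad/s and ζ = 5.5/(2·4.261) = 0.6454.
%OS = 100·exp(−πζ/√(1−ζ²)) = 100·exp(−π·0.6454/√0.5835) = 7.04%.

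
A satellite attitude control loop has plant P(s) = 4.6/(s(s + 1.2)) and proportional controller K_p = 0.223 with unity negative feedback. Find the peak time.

T_p = 3.85 s

Closed-loop characteristic equation: s² + 1.2s + 1.026 = 0, so ω_n = 1.013 rad/s and ζ = 1.2/(2·1.013) = 0.5924.
Damped frequency ω_d = ω_n√(1−ζ²) = 0.816 rad/s, so peak time T_p = π/ω_d = 3.85 s.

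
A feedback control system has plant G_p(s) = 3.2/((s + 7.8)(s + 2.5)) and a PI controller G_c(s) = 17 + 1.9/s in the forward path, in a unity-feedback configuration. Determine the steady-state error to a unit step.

The open loop G_c(s)G_p(s) has a pole at the origin (type 1), so the static position error constant is infinite and e_ss = 1/(1+∞) = 0.

0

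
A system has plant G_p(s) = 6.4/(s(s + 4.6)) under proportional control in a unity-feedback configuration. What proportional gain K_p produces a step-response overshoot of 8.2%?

From %OS = 100·exp(−πζ/√(1−ζ²)) = 8.2%, ζ = −ln(0.082)/√(π²+ln²(0.082)) = 0.6228.
Characteristic equation s² + 4.6s + 6.4K_p = 0 gives ζ = 4.6/(2√(6.4K_p)).
Setting ζ = 0.6228: √(6.4K_p) = 4.6/(2·0.6228) = 3.693, so K_p = 13.64/6.4 = 2.13.

K_p = 2.13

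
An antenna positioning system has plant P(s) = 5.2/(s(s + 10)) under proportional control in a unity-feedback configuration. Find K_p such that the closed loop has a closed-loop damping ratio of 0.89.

K_p = 6.07

Closed-loop characteristic equation: s² + 10s + K_p·5.2 = 0.
So ω_n = √(5.2K_p) and 2ζω_n = 10, giving ζ = 10/(2√(5.2K_p)).
Setting ζ = 0.89: √(5.2K_p) = 10/(2·0.89) = 5.618, so K_p = 31.56/5.2 = 6.07.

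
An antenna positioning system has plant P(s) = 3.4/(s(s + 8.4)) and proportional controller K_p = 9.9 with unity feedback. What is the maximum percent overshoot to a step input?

3.7%

Closed-loop characteristic equation: s² + 8.4s + 33.66 = 0, so ω_n = 5.802 rad/s and ζ = 8.4/(2·5.802) = 0.7239.
%OS = 100·exp(−πζ/√(1−ζ²)) = 100·exp(−π·0.7239/√0.4759) = 3.7%.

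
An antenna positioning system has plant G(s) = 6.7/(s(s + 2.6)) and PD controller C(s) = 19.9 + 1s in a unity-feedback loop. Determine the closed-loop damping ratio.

ζ = 0.403

Forward path: (19.9 + 1s)·6.7/(s(s+2.6)). The closed-loop characteristic equation is s² + (2.6 + 6.7·1)s + 6.7·19.9 = 0.
That is s² + 9.3s + 133.3 = 0, so ω_n = 11.55 rad/s and ζ = 9.3/(2·11.55) = 0.4027.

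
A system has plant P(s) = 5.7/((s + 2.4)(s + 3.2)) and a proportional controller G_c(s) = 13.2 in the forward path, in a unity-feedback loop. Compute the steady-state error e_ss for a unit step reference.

The loop is type 0. Static position error constant K_pos = G_c(0)·P(0) = 13.2·0.7422 = 9.797.
Steady-state error to a unit step: e_ss = 1/(1+K_pos) = 1/10.8 = 0.0926.

0.0926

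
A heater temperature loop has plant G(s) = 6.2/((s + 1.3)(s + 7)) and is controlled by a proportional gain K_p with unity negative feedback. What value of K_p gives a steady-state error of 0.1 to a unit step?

K_p = 13.2

The loop is type 0, so e_ss(step) = 1/(1 + K_pos) with K_pos = K_p·G(0).
G(0) = 0.6813. Require 1/(1 + K_p·0.6813) = 0.1, so 1 + 0.6813·K_p = 10.
K_p = (10 − 1)/0.6813 = 13.2.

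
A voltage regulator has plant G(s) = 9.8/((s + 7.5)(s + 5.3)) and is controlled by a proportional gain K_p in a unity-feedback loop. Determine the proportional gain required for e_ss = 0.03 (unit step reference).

For a type-0 loop with proportional control, e_ss = 1/(1 + K_p·G(0)).
G(0) = 0.2465. Require 1/(1 + K_p·0.2465) = 0.03, so 1 + 0.2465·K_p = 33.33.
K_p = (33.33 − 1)/0.2465 = 131.

K_p = 131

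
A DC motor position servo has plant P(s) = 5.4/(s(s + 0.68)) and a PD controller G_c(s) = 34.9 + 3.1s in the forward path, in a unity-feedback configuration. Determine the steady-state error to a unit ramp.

The loop has one pole at the origin (type 1). Velocity error constant K_v = lim_{s→0} s·G_c(s)P(s) = 34.9·5.4/0.68 = 277.1.
Steady-state error to a unit ramp: e_ss = 1/K_v = 0.00361.

0.00361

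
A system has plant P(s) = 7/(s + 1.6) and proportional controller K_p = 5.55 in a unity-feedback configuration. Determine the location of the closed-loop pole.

Closed-loop transfer function: T(s) = K_p·P(s)/(1 + K_p·P(s)) = 38.85/(s + 1.6 + 38.85) = 38.85/(s + 40.45).
The closed-loop pole is at s = −40.45.

s = -40.45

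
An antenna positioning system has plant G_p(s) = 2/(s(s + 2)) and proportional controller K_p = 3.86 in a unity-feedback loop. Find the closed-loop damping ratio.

ζ = 0.36

The closed-loop denominator is s(s+2) + 3.86·2 = s² + 2s + 7.72.
So ω_n² = 7.72 ⇒ ω_n = 2.778 rad/s, and ζ = 2/(2ω_n) = 0.36.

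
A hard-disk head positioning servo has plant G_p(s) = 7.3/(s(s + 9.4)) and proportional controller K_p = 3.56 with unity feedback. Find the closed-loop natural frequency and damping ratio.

ω_n = 5.1 rad/s, ζ = 0.922

1 + K_p·G_p(s) = 0 gives s² + 9.4s + 25.99 = 0.
So ω_n² = 25.99 ⇒ ω_n = 5.098 rad/s, and ζ = 9.4/(2ω_n) = 0.922.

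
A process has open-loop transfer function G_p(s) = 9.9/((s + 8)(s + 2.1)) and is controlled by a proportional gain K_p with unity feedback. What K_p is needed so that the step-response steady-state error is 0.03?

K_p = 54.9

Steady-state error for a unit step on this type-0 loop is 1/(1 + K_p·G_p(0)).
G_p(0) = 0.5893. Require 1/(1 + K_p·0.5893) = 0.03, so 1 + 0.5893·K_p = 33.33.
K_p = (33.33 − 1)/0.5893 = 54.9.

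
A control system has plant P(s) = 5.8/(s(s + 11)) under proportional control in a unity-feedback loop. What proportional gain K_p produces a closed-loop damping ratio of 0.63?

Closed-loop characteristic equation: s² + 11s + K_p·5.8 = 0.
So ω_n = √(5.8K_p) and 2ζω_n = 11, giving ζ = 11/(2√(5.8K_p)).
Setting ζ = 0.63: √(5.8K_p) = 11/(2·0.63) = 8.73, so K_p = 76.22/5.8 = 13.1.

K_p = 13.1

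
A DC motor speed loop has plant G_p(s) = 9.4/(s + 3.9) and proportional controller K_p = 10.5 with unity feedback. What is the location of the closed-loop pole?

s = -102.6

Closed-loop transfer function: T(s) = K_p·G_p(s)/(1 + K_p·G_p(s)) = 98.7/(s + 3.9 + 98.7) = 98.7/(s + 102.6).
The closed-loop pole is at s = −102.6.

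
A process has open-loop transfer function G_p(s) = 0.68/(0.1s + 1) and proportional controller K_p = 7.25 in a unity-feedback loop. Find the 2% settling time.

T_s ≈ 0.0675 s

Closed loop: T(s) = K_p·G_p/(1+K_p·G_p) = 4.93/(0.1s + 1 + 4.93), with pole at s = −(1 + 4.93)/0.1 = −59.3.
τ = 1/59.3 = 0.01686 s, so 2% settling time ≈ 4τ = 0.0675 s.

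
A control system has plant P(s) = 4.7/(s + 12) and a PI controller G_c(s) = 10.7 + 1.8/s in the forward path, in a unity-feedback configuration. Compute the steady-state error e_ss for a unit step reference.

The open loop G_c(s)P(s) has a pole at the origin (type 1), so the static position error constant is infinite and e_ss = 1/(1+∞) = 0.

0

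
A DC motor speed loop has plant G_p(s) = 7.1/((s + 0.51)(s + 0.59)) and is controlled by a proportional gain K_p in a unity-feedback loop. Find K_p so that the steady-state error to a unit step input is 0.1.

K_p = 0.381

The loop is type 0, so e_ss(step) = 1/(1 + K_pos) with K_pos = K_p·G_p(0).
G_p(0) = 23.6. Require 1/(1 + K_p·23.6) = 0.1, so 1 + 23.6·K_p = 10.
K_p = (10 − 1)/23.6 = 0.381.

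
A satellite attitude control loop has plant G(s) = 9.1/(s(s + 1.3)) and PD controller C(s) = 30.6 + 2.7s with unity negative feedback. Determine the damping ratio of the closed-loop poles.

ζ = 0.775

Forward path: (30.6 + 2.7s)·9.1/(s(s+1.3)). The closed-loop characteristic equation is s² + (1.3 + 9.1·2.7)s + 9.1·30.6 = 0.
That is s² + 25.87s + 278.5 = 0, so ω_n = 16.69 rad/s and ζ = 25.87/(2·16.69) = 0.7751.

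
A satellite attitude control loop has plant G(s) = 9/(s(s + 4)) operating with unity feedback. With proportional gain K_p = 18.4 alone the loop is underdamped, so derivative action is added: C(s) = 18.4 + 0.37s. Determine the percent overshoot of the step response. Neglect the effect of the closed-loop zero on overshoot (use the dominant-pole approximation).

39.3%

Forward path: (18.4 + 0.37s)·9/(s(s+4)). The closed-loop characteristic equation is s² + (4 + 9·0.37)s + 9·18.4 = 0.
That is s² + 7.33s + 165.6 = 0, so ω_n = 12.87 rad/s and ζ = 7.33/(2·12.87) = 0.2848.
%OS = 100·exp(−πζ/√(1−ζ²)) = 39.3%.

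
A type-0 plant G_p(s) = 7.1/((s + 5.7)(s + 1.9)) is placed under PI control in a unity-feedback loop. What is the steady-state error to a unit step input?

The PI controller's integrator makes the forward path type 1, so e_ss to a step is zero.

0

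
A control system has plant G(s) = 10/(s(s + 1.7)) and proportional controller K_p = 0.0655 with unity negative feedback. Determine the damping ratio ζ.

ζ = 1.05

The closed-loop denominator is s(s+1.7) + 0.0655·10 = s² + 1.7s + 0.655.
So ω_n² = 0.655 ⇒ ω_n = 0.8093 rad/s, and ζ = 1.7/(2ω_n) = 1.05.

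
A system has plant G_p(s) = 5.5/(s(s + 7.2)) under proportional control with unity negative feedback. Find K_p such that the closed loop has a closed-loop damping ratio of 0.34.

Closed-loop characteristic equation: s² + 7.2s + K_p·5.5 = 0.
So ω_n = √(5.5K_p) and 2ζω_n = 7.2, giving ζ = 7.2/(2√(5.5K_p)).
Setting ζ = 0.34: √(5.5K_p) = 7.2/(2·0.34) = 10.59, so K_p = 112.1/5.5 = 20.4.

K_p = 20.4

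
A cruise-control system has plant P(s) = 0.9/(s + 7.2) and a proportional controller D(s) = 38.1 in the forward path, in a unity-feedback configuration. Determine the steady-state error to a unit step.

The loop is type 0. Static position error constant K_pos = D(0)·P(0) = 38.1·0.125 = 4.763.
Steady-state error to a unit step: e_ss = 1/(1+K_pos) = 1/5.763 = 0.174.

0.174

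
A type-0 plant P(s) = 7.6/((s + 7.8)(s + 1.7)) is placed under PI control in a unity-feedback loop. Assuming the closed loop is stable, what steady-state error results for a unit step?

The PI controller's integrator makes the forward path type 1, so e_ss to a step is zero.

0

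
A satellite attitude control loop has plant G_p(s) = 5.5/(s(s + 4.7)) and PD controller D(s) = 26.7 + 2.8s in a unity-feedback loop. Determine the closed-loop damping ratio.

ζ = 0.829

Forward path: (26.7 + 2.8s)·5.5/(s(s+4.7)). The closed-loop characteristic equation is s² + (4.7 + 5.5·2.8)s + 5.5·26.7 = 0.
That is s² + 20.1s + 146.8 = 0, so ω_n = 12.12 rad/s and ζ = 20.1/(2·12.12) = 0.8293.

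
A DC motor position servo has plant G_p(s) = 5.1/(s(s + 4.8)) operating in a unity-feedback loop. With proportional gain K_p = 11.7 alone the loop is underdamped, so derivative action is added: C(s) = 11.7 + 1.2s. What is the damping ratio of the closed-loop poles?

ζ = 0.707

Forward path: (11.7 + 1.2s)·5.1/(s(s+4.8)). The closed-loop characteristic equation is s² + (4.8 + 5.1·1.2)s + 5.1·11.7 = 0.
That is s² + 10.92s + 59.67 = 0, so ω_n = 7.725 rad/s and ζ = 10.92/(2·7.725) = 0.7068.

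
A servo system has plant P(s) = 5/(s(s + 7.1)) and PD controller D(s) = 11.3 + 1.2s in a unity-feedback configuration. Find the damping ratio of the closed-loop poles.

Forward path: (11.3 + 1.2s)·5/(s(s+7.1)). The closed-loop characteristic equation is s² + (7.1 + 5·1.2)s + 5·11.3 = 0.
That is s² + 13.1s + 56.5 = 0, so ω_n = 7.517 rad/s and ζ = 13.1/(2·7.517) = 0.8714.

ζ = 0.871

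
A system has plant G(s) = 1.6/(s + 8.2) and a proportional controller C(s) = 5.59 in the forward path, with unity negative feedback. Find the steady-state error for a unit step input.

0.478

The loop is type 0. Static position error constant K_pos = C(0)·G(0) = 5.59·0.1951 = 1.091.
Steady-state error to a unit step: e_ss = 1/(1+K_pos) = 1/2.091 = 0.478.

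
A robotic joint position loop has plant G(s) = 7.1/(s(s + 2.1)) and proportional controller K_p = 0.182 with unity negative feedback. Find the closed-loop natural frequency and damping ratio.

ω_n = 1.14 rad/s, ζ = 0.924

With unity feedback the closed-loop characteristic equation is s² + 2.1s + 0.182·7.1 = s² + 2.1s + 1.292 = 0.
Matching s² + 2ζω_n s + ω_n²: ω_n = √1.292 = 1.137 rad/s and 2ζω_n = 2.1, so ζ = 2.1/(2·1.137) = 0.924.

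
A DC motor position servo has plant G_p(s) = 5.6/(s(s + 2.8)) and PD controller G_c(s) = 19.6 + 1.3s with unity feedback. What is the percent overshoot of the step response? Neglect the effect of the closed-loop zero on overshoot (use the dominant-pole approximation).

17.8%

Forward path: (19.6 + 1.3s)·5.6/(s(s+2.8)). The closed-loop characteristic equation is s² + (2.8 + 5.6·1.3)s + 5.6·19.6 = 0.
That is s² + 10.08s + 109.8 = 0, so ω_n = 10.48 rad/s and ζ = 10.08/(2·10.48) = 0.4811.
%OS = 100·exp(−πζ/√(1−ζ²)) = 17.8%.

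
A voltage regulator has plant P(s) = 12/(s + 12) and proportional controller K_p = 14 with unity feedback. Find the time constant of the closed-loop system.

τ = 0.00556 s

Closed-loop transfer function: T(s) = K_p·P(s)/(1 + K_p·P(s)) = 168/(s + 12 + 168) = 168/(s + 180).
Time constant τ = 1/180 = 0.00556 s.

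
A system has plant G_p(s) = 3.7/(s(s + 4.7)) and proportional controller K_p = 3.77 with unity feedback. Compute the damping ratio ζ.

1 + K_p·G_p(s) = 0 gives s² + 4.7s + 13.95 = 0.
Matching s² + 2ζω_n s + ω_n²: ω_n = √13.95 = 3.735 rad/s and 2ζω_n = 4.7, so ζ = 4.7/(2·3.735) = 0.629.

ζ = 0.629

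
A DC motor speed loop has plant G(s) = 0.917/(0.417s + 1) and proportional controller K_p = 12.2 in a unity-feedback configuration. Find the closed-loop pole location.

Closed loop: T(s) = K_p·G/(1+K_p·G) = 11.19/(0.417s + 1 + 11.19), with pole at s = −(1 + 11.19)/0.417 = −29.23.

s = -29.23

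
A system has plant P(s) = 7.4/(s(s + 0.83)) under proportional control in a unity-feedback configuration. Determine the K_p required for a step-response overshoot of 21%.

K_p = 0.118

From %OS = 100·exp(−πζ/√(1−ζ²)) = 21%, ζ = −ln(0.21)/√(π²+ln²(0.21)) = 0.4449.
Characteristic equation s² + 0.83s + 7.4K_p = 0 gives ζ = 0.83/(2√(7.4K_p)).
Setting ζ = 0.4449: √(7.4K_p) = 0.83/(2·0.4449) = 0.9328, so K_p = 0.8701/7.4 = 0.118.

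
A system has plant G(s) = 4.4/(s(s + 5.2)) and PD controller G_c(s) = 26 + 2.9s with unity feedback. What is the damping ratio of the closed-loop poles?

Forward path: (26 + 2.9s)·4.4/(s(s+5.2)). The closed-loop characteristic equation is s² + (5.2 + 4.4·2.9)s + 4.4·26 = 0.
That is s² + 17.96s + 114.4 = 0, so ω_n = 10.7 rad/s and ζ = 17.96/(2·10.7) = 0.8396.

ζ = 0.84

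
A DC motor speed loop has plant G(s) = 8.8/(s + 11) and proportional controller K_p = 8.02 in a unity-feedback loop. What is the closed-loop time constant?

Closed-loop transfer function: T(s) = K_p·G(s)/(1 + K_p·G(s)) = 70.58/(s + 11 + 70.58) = 70.58/(s + 81.58).
Time constant τ = 1/81.58 = 0.0123 s.

τ = 0.0123 s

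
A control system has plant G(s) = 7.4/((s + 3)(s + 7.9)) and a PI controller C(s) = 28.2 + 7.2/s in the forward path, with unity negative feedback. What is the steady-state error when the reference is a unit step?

0

The open loop C(s)G(s) has a pole at the origin (type 1), so the static position error constant is infinite and e_ss = 1/(1+∞) = 0.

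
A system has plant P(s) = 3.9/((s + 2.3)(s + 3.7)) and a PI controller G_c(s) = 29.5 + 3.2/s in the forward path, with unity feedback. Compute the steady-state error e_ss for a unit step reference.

The open loop G_c(s)P(s) has a pole at the origin (type 1), so the static position error constant is infinite and e_ss = 1/(1+∞) = 0.

0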